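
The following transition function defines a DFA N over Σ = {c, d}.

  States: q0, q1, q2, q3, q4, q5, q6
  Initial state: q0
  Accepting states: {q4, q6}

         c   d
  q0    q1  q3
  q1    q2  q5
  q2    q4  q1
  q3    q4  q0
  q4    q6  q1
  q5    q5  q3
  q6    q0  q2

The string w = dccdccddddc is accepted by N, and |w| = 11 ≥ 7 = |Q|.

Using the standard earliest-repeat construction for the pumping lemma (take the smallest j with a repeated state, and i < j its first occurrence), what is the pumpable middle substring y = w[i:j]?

cdc

Run of N on w = d c c d c c d d d d c:
  step 0: q0  (start)
  step 1: q3  (read d: q0→q3)
  step 2: q4  (read c: q3→q4)
  step 3: q6  (read c: q4→q6)
  step 4: q2  (read d: q6→q2)
  step 5: q4  (read c: q2→q4)   ← first repeat (q4 seen earlier)
  step 6: q6  (read c: q4→q6)
  step 7: q2  (read d: q6→q2)
  step 8: q1  (read d: q2→q1)
  step 9: q5  (read d: q1→q5)
  step 10: q3  (read d: q5→q3)
  step 11: q4  (read c: q3→q4)

So i = 2, j = 5, giving x = w[0:2] = dc, y = w[2:5] = cdc, z = w[5:11] = cddddc.
Check: |xy| = 5 ≤ 7 and |y| = 3 ≥ 1. Reading y takes N from q4 back to q4, so every xyⁱz is accepted.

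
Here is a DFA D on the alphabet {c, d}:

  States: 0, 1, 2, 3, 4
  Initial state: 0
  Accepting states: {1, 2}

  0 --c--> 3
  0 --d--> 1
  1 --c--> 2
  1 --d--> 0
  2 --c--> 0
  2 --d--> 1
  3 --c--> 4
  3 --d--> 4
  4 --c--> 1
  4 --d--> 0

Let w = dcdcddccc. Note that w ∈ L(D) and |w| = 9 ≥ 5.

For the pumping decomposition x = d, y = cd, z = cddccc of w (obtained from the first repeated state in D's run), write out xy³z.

dcdcdcdcddccc

xy^3z = d·cd·cd·cd·cddccc = dcdcdcdcddccc.
Reading y = cd takes D from 1 back to 1, so after x·y·y·y the machine is still in 1, and z then leads to the accepting state 1. Hence dcdcdcdcddccc ∈ L(D).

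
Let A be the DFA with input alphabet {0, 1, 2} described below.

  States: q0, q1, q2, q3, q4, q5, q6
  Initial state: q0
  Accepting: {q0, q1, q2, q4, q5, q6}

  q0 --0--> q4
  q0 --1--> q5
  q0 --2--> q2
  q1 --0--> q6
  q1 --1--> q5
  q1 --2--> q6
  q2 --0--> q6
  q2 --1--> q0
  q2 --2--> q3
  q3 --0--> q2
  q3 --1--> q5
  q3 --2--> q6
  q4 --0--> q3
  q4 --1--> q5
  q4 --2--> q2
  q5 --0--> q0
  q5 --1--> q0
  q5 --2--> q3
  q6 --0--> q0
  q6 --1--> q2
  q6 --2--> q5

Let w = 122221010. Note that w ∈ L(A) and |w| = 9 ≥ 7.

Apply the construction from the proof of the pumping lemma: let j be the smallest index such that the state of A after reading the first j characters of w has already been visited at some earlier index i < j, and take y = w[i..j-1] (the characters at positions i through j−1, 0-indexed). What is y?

222

Run of A on w = 1 2 2 2 2 1 0 1 0:
  step 0: q0  (start)
  step 1: q5  (read 1: q0→q5)
  step 2: q3  (read 2: q5→q3)
  step 3: q6  (read 2: q3→q6)
  step 4: q5  (read 2: q6→q5)   ← first repeat (q5 seen earlier)
  step 5: q3  (read 2: q5→q3)
  step 6: q5  (read 1: q3→q5)
  step 7: q0  (read 0: q5→q0)
  step 8: q5  (read 1: q0→q5)
  step 9: q0  (read 0: q5→q0)

So i = 1, j = 4, giving x = w[0:1] = 1, y = w[1:4] = 222, z = w[4:9] = 21010.
Check: |xy| = 4 ≤ 7 and |y| = 3 ≥ 1. Reading y takes A from q5 back to q5, so every xyⁱz is accepted.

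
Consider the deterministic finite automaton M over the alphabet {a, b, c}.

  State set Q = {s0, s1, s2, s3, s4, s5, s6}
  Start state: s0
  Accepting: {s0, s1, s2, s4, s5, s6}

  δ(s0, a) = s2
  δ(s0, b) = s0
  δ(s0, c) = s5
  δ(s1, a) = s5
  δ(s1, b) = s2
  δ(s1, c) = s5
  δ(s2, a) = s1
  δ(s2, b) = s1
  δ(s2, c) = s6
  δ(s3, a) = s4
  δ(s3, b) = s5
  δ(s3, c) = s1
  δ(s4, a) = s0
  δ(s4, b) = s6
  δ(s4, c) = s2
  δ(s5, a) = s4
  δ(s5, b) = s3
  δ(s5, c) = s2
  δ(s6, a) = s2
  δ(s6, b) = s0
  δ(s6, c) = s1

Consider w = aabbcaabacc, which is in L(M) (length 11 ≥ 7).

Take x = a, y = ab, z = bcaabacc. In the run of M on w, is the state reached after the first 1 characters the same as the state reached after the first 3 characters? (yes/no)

Run of M on the first 3 characters of w = a a b:
  step 0: s0  (start)
  step 1: s2  (read a: s0→s2)
  step 2: s1  (read a: s2→s1)
  step 3: s2  (read b: s1→s2)

After x (step 1): s2. After xy (step 3): s2.
They match, so y = ab drives M around a cycle from s2 back to itself; pumping y any number of times keeps M in s2 before reading z, and xyⁱz ∈ L(M) for every i ≥ 0.

yes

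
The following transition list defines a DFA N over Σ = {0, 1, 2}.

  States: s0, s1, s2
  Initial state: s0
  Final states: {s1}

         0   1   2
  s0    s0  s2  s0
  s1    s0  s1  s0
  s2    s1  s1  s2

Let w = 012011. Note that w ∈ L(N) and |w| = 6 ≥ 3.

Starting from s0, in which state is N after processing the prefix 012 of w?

s2

State sequence: s0 -0-> s0 -1-> s2 -2-> s2

After reading 3 characters, N is in state s2.
(This kind of state-tracing is the core of the pumping-lemma construction: with 3 states, pigeonhole forces a repeat within the first 3 steps.)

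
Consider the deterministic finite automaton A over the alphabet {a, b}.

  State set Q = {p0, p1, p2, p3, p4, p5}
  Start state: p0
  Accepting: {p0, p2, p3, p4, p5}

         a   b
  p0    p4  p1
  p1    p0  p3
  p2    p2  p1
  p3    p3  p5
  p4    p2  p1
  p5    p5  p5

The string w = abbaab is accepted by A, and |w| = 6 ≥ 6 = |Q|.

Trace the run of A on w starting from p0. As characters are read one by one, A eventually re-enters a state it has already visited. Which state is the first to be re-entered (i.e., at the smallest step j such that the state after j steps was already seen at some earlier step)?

Run of A on w = a b b a a b:
  step 0: p0  (start)
  step 1: p4  (read a: p0→p4)
  step 2: p1  (read b: p4→p1)
  step 3: p3  (read b: p1→p3)
  step 4: p3  (read a: p3→p3)   ← first repeat (p3 seen earlier)
  step 5: p3  (read a: p3→p3)
  step 6: p5  (read b: p3→p5)

The earliest repeat is at step j = 4: A is in p3, which it already visited at step i = 3.

p3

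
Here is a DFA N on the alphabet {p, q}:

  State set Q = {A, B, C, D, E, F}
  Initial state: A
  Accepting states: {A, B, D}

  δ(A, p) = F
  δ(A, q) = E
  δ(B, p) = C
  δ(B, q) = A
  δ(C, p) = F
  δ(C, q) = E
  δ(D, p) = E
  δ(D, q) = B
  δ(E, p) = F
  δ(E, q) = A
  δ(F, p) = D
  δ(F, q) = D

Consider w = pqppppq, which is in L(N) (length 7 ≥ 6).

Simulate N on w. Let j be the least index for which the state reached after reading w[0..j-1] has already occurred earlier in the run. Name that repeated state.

State sequence: A -p-> F -q-> D -p-> E -p-> F -p-> D -p-> E -q-> A
First repeat at step 4: F was already visited.

The earliest repeat is at step j = 4: N is in F, which it already visited at step i = 1.
Since N has 6 states, any run of length ≥ 6 visits 6+1 states, so by pigeonhole some state repeats within the first 6 steps — that repeat gives the pumpable loop.

F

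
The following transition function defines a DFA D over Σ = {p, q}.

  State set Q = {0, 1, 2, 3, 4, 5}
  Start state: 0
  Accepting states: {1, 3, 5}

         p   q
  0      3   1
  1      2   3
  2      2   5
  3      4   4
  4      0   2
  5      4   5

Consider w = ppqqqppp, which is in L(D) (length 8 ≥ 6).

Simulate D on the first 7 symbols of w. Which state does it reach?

Run of D on the first 7 characters of w = p p q q q p p:
  step 0: 0  (start)
  step 1: 3  (read p: 0→3)
  step 2: 4  (read p: 3→4)
  step 3: 2  (read q: 4→2)
  step 4: 5  (read q: 2→5)
  step 5: 5  (read q: 5→5)
  step 6: 4  (read p: 5→4)
  step 7: 0  (read p: 4→0)

After reading 7 characters, D is in state 0.

0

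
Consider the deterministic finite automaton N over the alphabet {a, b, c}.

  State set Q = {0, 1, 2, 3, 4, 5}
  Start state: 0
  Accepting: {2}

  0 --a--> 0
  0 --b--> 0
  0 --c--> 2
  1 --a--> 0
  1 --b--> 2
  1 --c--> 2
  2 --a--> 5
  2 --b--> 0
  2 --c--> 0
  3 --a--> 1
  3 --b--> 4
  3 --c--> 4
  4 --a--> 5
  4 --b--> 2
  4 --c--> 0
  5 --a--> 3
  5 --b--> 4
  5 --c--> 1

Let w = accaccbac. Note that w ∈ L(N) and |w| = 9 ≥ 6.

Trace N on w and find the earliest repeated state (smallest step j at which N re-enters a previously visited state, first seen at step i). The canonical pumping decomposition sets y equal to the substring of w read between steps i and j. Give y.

Run of N on w = a c c a c c b a c:
  step 0: 0  (start)
  step 1: 0  (read a: 0→0)   ← first repeat (0 seen earlier)
  step 2: 2  (read c: 0→2)
  step 3: 0  (read c: 2→0)
  step 4: 0  (read a: 0→0)
  step 5: 2  (read c: 0→2)
  step 6: 0  (read c: 2→0)
  step 7: 0  (read b: 0→0)
  step 8: 0  (read a: 0→0)
  step 9: 2  (read c: 0→2)

So i = 0, j = 1, giving x = w[0:0] = ε, y = w[0:1] = a, z = w[1:9] = ccaccbac.
Check: |xy| = 1 ≤ 6 and |y| = 1 ≥ 1. Reading y takes N from 0 back to 0, so every xyⁱz is accepted.
Since N has 6 states, any run of length ≥ 6 visits 6+1 states, so by pigeonhole some state repeats within the first 6 steps — that repeat gives the pumpable loop.

a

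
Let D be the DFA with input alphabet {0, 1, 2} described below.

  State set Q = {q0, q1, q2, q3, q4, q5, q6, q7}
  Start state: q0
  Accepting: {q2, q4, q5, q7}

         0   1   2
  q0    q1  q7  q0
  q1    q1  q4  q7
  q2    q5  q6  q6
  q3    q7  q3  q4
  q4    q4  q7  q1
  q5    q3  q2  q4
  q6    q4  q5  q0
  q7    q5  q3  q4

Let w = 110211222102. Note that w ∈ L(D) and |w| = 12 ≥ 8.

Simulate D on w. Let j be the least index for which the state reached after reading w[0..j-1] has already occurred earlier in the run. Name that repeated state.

q7

State sequence: q0 -1-> q7 -1-> q3 -0-> q7 -2-> q4 -1-> q7 -1-> q3 -2-> q4 -2-> q1 -2-> q7 -1-> q3 -0-> q7 -2-> q4
First repeat at step 3: q7 was already visited.

The earliest repeat is at step j = 3: D is in q7, which it already visited at step i = 1.
Since D has 8 states, any run of length ≥ 8 visits 8+1 states, so by pigeonhole some state repeats within the first 8 steps — that repeat gives the pumpable loop.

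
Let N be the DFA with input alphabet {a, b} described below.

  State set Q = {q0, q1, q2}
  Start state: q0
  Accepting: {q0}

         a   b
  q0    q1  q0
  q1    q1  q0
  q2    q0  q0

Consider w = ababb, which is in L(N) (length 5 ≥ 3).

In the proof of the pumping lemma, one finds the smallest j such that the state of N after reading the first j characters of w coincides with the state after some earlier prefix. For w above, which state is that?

Run of N on w = a b a b b:
  step 0: q0  (start)
  step 1: q1  (read a: q0→q1)
  step 2: q0  (read b: q1→q0)   ← first repeat (q0 seen earlier)
  step 3: q1  (read a: q0→q1)
  step 4: q0  (read b: q1→q0)
  step 5: q0  (read b: q0→q0)

The earliest repeat is at step j = 2: N is in q0, which it already visited at step i = 0.
With |Q| = 3, pigeonhole forces a state repeat no later than step 3; the substring read between the first and second visits to that state can be pumped.

q0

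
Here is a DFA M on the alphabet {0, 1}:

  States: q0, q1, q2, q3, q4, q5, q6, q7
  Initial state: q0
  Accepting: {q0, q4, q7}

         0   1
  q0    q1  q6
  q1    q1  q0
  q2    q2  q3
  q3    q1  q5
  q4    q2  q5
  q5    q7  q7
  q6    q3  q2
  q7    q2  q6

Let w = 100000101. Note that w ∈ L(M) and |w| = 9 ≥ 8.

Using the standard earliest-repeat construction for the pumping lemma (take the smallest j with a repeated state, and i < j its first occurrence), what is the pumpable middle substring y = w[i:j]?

Run of M on w = 1 0 0 0 0 0 1 0 1:
  step 0: q0  (start)
  step 1: q6  (read 1: q0→q6)
  step 2: q3  (read 0: q6→q3)
  step 3: q1  (read 0: q3→q1)
  step 4: q1  (read 0: q1→q1)   ← first repeat (q1 seen earlier)
  step 5: q1  (read 0: q1→q1)
  step 6: q1  (read 0: q1→q1)
  step 7: q0  (read 1: q1→q0)
  step 8: q1  (read 0: q0→q1)
  step 9: q0  (read 1: q1→q0)

So i = 3, j = 4, giving x = w[0:3] = 100, y = w[3:4] = 0, z = w[4:9] = 00101.
Check: |xy| = 4 ≤ 8 and |y| = 1 ≥ 1. Reading y takes M from q1 back to q1, so every xyⁱz is accepted.

0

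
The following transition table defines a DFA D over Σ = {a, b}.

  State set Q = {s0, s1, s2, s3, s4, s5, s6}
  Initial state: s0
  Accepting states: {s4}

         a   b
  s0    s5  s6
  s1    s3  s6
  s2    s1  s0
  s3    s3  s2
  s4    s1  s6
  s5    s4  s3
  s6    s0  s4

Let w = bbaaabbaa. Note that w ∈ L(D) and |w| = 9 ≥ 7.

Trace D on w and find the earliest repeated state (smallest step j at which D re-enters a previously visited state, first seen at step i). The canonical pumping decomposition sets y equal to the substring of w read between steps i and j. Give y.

a

Run of D on w = b b a a a b b a a:
  step 0: s0  (start)
  step 1: s6  (read b: s0→s6)
  step 2: s4  (read b: s6→s4)
  step 3: s1  (read a: s4→s1)
  step 4: s3  (read a: s1→s3)
  step 5: s3  (read a: s3→s3)   ← first repeat (s3 seen earlier)
  step 6: s2  (read b: s3→s2)
  step 7: s0  (read b: s2→s0)
  step 8: s5  (read a: s0→s5)
  step 9: s4  (read a: s5→s4)

So i = 4, j = 5, giving x = w[0:4] = bbaa, y = w[4:5] = a, z = w[5:9] = bbaa.
Check: |xy| = 5 ≤ 7 and |y| = 1 ≥ 1. Reading y takes D from s3 back to s3, so every xyⁱz is accepted.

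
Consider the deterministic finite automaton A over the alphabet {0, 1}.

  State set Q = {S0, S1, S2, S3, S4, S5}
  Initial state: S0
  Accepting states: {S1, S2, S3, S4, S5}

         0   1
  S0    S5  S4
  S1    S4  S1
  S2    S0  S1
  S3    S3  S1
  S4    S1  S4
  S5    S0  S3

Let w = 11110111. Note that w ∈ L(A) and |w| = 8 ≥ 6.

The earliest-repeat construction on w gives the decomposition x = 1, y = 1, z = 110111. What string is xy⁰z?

xy⁰z = xz = 1·110111 = 1110111.
Reading y = 1 takes A from S4 back to S4, so after x the machine is still in S4, and z then leads to the accepting state S1. Hence 1110111 ∈ L(A).

1110111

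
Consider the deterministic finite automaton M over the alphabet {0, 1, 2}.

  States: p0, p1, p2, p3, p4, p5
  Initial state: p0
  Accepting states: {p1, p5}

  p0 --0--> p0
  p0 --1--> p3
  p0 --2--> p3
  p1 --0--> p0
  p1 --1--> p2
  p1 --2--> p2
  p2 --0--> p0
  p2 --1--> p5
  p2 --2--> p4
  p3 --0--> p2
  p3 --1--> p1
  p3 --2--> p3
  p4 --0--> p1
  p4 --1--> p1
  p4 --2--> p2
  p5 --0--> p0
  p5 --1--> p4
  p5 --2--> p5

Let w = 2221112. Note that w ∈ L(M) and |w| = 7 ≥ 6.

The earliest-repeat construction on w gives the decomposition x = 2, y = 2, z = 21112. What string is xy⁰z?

xy⁰z = xz = 2·21112 = 221112.
Reading y = 2 takes M from p3 back to p3, so after x the machine is still in p3, and z then leads to the accepting state p5. Hence 221112 ∈ L(M).

221112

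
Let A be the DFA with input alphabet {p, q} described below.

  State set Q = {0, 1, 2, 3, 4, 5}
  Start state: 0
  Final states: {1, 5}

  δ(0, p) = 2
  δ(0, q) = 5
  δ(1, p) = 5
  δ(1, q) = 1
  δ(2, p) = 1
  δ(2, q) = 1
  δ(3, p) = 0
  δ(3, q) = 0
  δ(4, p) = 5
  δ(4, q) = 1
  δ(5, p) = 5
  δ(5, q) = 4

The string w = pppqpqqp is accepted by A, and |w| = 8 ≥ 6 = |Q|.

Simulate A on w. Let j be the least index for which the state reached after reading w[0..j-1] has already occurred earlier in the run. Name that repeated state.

State sequence: 0 -p-> 2 -p-> 1 -p-> 5 -q-> 4 -p-> 5 -q-> 4 -q-> 1 -p-> 5
First repeat at step 5: 5 was already visited.

The earliest repeat is at step j = 5: A is in 5, which it already visited at step i = 3.

5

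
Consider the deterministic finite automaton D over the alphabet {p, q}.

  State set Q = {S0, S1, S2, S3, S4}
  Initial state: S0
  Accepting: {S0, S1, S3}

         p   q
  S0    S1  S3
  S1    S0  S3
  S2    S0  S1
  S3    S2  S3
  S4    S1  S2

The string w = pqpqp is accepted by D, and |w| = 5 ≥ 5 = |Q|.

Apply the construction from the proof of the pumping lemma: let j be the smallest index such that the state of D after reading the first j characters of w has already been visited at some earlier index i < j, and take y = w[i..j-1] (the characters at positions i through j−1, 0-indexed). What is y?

Run of D on w = p q p q p:
  step 0: S0  (start)
  step 1: S1  (read p: S0→S1)
  step 2: S3  (read q: S1→S3)
  step 3: S2  (read p: S3→S2)
  step 4: S1  (read q: S2→S1)   ← first repeat (S1 seen earlier)
  step 5: S0  (read p: S1→S0)

So i = 1, j = 4, giving x = w[0:1] = p, y = w[1:4] = qpq, z = w[4:5] = p.
Check: |xy| = 4 ≤ 5 and |y| = 3 ≥ 1. Reading y takes D from S1 back to S1, so every xyⁱz is accepted.
Since D has 5 states, any run of length ≥ 5 visits 5+1 states, so by pigeonhole some state repeats within the first 5 steps — that repeat gives the pumpable loop.

qpq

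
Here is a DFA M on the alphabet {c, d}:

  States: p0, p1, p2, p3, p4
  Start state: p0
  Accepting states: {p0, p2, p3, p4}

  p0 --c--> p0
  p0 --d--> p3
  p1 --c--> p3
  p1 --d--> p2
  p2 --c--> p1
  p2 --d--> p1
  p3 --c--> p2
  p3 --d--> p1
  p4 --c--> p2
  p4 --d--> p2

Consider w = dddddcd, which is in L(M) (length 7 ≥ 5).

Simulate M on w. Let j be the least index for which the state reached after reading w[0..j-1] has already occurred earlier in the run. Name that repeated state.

p1

State sequence: p0 -d-> p3 -d-> p1 -d-> p2 -d-> p1 -d-> p2 -c-> p1 -d-> p2
First repeat at step 4: p1 was already visited.

The earliest repeat is at step j = 4: M is in p1, which it already visited at step i = 2.
Since M has 5 states, any run of length ≥ 5 visits 5+1 states, so by pigeonhole some state repeats within the first 5 steps — that repeat gives the pumpable loop.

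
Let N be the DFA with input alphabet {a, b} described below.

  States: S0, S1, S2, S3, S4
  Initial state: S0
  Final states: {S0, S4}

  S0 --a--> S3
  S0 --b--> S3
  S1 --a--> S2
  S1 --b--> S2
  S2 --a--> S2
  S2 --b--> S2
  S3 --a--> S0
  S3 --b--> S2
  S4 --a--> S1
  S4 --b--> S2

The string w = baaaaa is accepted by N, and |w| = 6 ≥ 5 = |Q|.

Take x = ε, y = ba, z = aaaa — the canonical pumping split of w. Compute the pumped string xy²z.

babaaaaa

xy^2z = ε·ba·ba·aaaa = babaaaaa.
Reading y = ba takes N from S0 back to S0, so after x·y·y the machine is still in S0, and z then leads to the accepting state S0. Hence babaaaaa ∈ L(N).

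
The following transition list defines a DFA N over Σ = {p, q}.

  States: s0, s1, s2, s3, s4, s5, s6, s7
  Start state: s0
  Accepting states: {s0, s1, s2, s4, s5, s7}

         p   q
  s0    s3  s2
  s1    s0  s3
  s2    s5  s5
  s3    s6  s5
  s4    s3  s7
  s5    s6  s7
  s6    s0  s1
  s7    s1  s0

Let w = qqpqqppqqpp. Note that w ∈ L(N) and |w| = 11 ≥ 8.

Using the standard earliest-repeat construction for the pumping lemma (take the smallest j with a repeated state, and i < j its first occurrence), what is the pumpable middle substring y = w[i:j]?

qqp

State sequence: s0 -q-> s2 -q-> s5 -p-> s6 -q-> s1 -q-> s3 -p-> s6 -p-> s0 -q-> s2 -q-> s5 -p-> s6 -p-> s0
First repeat at step 6: s6 was already visited.

So i = 3, j = 6, giving x = w[0:3] = qqp, y = w[3:6] = qqp, z = w[6:11] = pqqpp.
Check: |xy| = 6 ≤ 8 and |y| = 3 ≥ 1. Reading y takes N from s6 back to s6, so every xyⁱz is accepted.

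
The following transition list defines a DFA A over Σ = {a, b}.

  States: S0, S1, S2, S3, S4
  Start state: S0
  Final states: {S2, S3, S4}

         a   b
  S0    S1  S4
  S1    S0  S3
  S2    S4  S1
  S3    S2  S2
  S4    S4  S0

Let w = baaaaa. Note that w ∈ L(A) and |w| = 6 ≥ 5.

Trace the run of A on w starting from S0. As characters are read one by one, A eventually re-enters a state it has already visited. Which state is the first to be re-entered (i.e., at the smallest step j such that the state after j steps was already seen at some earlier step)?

S4

Run of A on w = b a a a a a:
  step 0: S0  (start)
  step 1: S4  (read b: S0→S4)
  step 2: S4  (read a: S4→S4)   ← first repeat (S4 seen earlier)
  step 3: S4  (read a: S4→S4)
  step 4: S4  (read a: S4→S4)
  step 5: S4  (read a: S4→S4)
  step 6: S4  (read a: S4→S4)

The earliest repeat is at step j = 2: A is in S4, which it already visited at step i = 1.
With |Q| = 5, pigeonhole forces a state repeat no later than step 5; the substring read between the first and second visits to that state can be pumped.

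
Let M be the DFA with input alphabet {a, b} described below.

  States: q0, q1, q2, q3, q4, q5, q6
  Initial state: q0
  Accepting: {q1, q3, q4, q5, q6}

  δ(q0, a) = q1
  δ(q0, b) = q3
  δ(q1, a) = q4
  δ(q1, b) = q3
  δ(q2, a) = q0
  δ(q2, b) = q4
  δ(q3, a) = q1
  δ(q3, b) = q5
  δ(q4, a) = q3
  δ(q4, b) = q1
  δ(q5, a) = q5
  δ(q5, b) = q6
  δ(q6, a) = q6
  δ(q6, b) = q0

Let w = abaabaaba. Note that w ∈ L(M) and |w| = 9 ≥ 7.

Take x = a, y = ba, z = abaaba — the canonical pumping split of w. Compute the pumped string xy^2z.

ababaabaaba

xy^2z = a·ba·ba·abaaba = ababaabaaba.
Reading y = ba takes M from q1 back to q1, so after x·y·y the machine is still in q1, and z then leads to the accepting state q5. Hence ababaabaaba ∈ L(M).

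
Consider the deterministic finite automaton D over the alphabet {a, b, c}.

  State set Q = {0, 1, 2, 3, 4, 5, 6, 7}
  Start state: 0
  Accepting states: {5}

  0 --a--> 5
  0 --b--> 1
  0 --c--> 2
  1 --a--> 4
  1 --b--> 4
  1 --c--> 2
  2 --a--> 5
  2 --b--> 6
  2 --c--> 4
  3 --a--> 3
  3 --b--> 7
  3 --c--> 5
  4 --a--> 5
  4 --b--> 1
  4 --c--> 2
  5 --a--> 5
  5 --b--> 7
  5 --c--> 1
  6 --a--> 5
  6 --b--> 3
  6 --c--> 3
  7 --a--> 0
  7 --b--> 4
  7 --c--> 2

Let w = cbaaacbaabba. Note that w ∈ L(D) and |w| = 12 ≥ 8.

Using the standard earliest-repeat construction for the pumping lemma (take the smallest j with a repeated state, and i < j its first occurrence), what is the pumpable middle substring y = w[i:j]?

State sequence: 0 -c-> 2 -b-> 6 -a-> 5 -a-> 5 -a-> 5 -c-> 1 -b-> 4 -a-> 5 -a-> 5 -b-> 7 -b-> 4 -a-> 5
First repeat at step 4: 5 was already visited.

So i = 3, j = 4, giving x = w[0:3] = cba, y = w[3:4] = a, z = w[4:12] = acbaabba.
Check: |xy| = 4 ≤ 8 and |y| = 1 ≥ 1. Reading y takes D from 5 back to 5, so every xyⁱz is accepted.

a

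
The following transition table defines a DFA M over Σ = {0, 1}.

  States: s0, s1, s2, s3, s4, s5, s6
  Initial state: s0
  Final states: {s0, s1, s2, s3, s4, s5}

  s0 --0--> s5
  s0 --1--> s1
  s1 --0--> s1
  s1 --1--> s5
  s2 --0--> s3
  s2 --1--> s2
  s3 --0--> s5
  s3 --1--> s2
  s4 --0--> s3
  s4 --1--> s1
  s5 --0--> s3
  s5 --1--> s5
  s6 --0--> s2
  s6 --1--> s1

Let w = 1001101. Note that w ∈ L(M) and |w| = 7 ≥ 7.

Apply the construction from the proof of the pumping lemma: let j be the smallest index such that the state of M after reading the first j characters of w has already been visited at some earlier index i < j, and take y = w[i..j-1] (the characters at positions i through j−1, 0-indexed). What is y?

0

State sequence: s0 -1-> s1 -0-> s1 -0-> s1 -1-> s5 -1-> s5 -0-> s3 -1-> s2
First repeat at step 2: s1 was already visited.

So i = 1, j = 2, giving x = w[0:1] = 1, y = w[1:2] = 0, z = w[2:7] = 01101.
Check: |xy| = 2 ≤ 7 and |y| = 1 ≥ 1. Reading y takes M from s1 back to s1, so every xyⁱz is accepted.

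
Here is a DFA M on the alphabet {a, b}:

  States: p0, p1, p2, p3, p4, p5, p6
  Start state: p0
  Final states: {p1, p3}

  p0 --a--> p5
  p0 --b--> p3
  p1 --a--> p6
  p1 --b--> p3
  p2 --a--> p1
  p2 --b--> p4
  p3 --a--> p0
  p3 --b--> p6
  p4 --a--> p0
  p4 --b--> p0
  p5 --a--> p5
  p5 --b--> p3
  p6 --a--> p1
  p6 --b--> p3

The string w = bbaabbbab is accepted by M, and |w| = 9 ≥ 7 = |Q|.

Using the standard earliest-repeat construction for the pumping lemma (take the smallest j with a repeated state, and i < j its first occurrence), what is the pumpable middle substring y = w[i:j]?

aa

State sequence: p0 -b-> p3 -b-> p6 -a-> p1 -a-> p6 -b-> p3 -b-> p6 -b-> p3 -a-> p0 -b-> p3
First repeat at step 4: p6 was already visited.

So i = 2, j = 4, giving x = w[0:2] = bb, y = w[2:4] = aa, z = w[4:9] = bbbab.
Check: |xy| = 4 ≤ 7 and |y| = 2 ≥ 1. Reading y takes M from p6 back to p6, so every xyⁱz is accepted.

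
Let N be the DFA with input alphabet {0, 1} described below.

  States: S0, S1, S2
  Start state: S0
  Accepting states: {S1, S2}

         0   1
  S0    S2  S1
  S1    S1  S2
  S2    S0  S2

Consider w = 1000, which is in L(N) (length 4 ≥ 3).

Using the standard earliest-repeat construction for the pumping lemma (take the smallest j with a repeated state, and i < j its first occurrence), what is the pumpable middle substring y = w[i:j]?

Run of N on w = 1 0 0 0:
  step 0: S0  (start)
  step 1: S1  (read 1: S0→S1)
  step 2: S1  (read 0: S1→S1)   ← first repeat (S1 seen earlier)
  step 3: S1  (read 0: S1→S1)
  step 4: S1  (read 0: S1→S1)

So i = 1, j = 2, giving x = w[0:1] = 1, y = w[1:2] = 0, z = w[2:4] = 00.
Check: |xy| = 2 ≤ 3 and |y| = 1 ≥ 1. Reading y takes N from S1 back to S1, so every xyⁱz is accepted.
With |Q| = 3, pigeonhole forces a state repeat no later than step 3; the substring read between the first and second visits to that state can be pumped.

0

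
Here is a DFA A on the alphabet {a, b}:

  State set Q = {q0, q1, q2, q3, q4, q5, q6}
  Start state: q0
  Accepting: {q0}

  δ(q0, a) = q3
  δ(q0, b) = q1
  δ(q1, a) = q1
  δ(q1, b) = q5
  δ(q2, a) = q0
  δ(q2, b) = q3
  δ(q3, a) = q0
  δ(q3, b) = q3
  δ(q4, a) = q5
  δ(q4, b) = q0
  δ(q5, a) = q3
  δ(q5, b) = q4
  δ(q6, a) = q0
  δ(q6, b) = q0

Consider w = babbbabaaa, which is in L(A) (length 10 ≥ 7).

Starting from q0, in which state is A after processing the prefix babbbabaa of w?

State sequence: q0 -b-> q1 -a-> q1 -b-> q5 -b-> q4 -b-> q0 -a-> q3 -b-> q3 -a-> q0 -a-> q3

After reading 9 characters, A is in state q3.

q3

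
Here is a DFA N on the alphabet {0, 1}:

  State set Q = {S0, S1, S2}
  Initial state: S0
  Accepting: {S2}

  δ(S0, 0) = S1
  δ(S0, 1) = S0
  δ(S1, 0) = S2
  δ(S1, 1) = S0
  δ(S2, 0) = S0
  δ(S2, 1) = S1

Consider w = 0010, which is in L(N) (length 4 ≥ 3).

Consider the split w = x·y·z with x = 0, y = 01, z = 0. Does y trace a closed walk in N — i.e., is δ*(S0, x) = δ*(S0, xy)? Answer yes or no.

yes

Run of N on the first 3 characters of w = 0 0 1:
  step 0: S0  (start)
  step 1: S1  (read 0: S0→S1)
  step 2: S2  (read 0: S1→S2)
  step 3: S1  (read 1: S2→S1)

After x (step 1): S1. After xy (step 3): S1.
They match, so y = 01 drives N around a cycle from S1 back to itself; pumping y any number of times keeps N in S1 before reading z, and xyⁱz ∈ L(N) for every i ≥ 0.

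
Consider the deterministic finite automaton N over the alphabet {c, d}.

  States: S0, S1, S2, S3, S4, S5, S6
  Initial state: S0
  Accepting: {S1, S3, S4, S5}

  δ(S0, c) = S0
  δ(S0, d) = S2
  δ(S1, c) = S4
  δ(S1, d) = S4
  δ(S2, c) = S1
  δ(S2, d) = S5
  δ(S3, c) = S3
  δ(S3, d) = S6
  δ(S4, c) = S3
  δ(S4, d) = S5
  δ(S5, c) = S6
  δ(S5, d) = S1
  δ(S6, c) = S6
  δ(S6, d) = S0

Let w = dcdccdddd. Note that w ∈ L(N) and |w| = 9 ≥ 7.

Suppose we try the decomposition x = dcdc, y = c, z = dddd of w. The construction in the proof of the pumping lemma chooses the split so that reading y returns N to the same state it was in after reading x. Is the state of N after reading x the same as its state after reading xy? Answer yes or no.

yes

State sequence: S0 -d-> S2 -c-> S1 -d-> S4 -c-> S3 -c-> S3

After x (step 4): S3. After xy (step 5): S3.
They match, so y = c drives N around a cycle from S3 back to itself; pumping y any number of times keeps N in S3 before reading z, and xyⁱz ∈ L(N) for every i ≥ 0.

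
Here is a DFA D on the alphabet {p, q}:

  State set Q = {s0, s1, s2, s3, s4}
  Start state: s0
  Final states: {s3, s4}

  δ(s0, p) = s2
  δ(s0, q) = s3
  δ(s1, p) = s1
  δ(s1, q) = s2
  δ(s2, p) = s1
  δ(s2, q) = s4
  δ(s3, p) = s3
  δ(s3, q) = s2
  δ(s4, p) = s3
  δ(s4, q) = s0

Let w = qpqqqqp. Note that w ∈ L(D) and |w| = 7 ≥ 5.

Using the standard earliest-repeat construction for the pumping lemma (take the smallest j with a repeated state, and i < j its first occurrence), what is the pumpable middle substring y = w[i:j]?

State sequence: s0 -q-> s3 -p-> s3 -q-> s2 -q-> s4 -q-> s0 -q-> s3 -p-> s3
First repeat at step 2: s3 was already visited.

So i = 1, j = 2, giving x = w[0:1] = q, y = w[1:2] = p, z = w[2:7] = qqqqp.
Check: |xy| = 2 ≤ 5 and |y| = 1 ≥ 1. Reading y takes D from s3 back to s3, so every xyⁱz is accepted.

p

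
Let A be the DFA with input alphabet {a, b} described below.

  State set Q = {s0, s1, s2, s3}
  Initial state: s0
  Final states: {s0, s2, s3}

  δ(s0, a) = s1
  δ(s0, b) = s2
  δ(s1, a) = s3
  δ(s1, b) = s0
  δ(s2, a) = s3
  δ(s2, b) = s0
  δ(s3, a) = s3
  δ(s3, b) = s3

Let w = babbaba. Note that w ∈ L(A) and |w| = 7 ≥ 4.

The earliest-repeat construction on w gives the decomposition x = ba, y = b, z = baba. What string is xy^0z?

bababa

xy⁰z = xz = ba·baba = bababa.
Reading y = b takes A from s3 back to s3, so after x the machine is still in s3, and z then leads to the accepting state s3. Hence bababa ∈ L(A).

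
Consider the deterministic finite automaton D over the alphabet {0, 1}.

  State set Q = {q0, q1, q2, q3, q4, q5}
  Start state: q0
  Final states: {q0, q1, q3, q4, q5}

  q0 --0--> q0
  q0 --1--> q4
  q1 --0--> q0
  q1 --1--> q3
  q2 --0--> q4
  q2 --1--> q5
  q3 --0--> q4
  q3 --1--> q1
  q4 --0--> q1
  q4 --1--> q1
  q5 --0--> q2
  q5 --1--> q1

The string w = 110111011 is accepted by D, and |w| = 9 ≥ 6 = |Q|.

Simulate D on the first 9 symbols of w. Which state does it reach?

q3

Run of D on the first 9 characters of w = 1 1 0 1 1 1 0 1 1:
  step 0: q0  (start)
  step 1: q4  (read 1: q0→q4)
  step 2: q1  (read 1: q4→q1)
  step 3: q0  (read 0: q1→q0)
  step 4: q4  (read 1: q0→q4)
  step 5: q1  (read 1: q4→q1)
  step 6: q3  (read 1: q1→q3)
  step 7: q4  (read 0: q3→q4)
  step 8: q1  (read 1: q4→q1)
  step 9: q3  (read 1: q1→q3)

After reading 9 characters, D is in state q3.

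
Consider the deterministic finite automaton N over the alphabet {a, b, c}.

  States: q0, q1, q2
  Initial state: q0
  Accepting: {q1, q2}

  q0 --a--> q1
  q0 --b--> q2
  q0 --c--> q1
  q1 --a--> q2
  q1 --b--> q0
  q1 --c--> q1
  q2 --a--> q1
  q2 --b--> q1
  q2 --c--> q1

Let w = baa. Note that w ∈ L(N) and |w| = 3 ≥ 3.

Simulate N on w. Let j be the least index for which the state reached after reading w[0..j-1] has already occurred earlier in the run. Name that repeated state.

q2

State sequence: q0 -b-> q2 -a-> q1 -a-> q2
First repeat at step 3: q2 was already visited.

The earliest repeat is at step j = 3: N is in q2, which it already visited at step i = 1.
With |Q| = 3, pigeonhole forces a state repeat no later than step 3; the substring read between the first and second visits to that state can be pumped.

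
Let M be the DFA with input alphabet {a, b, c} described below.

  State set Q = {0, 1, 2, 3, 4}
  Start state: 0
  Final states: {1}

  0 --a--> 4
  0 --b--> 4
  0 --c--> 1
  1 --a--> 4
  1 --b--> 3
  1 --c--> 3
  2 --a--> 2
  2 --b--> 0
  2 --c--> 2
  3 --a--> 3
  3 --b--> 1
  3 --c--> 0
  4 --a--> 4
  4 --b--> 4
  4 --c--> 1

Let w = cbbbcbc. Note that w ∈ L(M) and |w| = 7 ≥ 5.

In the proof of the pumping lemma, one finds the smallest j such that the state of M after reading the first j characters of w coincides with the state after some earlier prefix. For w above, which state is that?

Run of M on w = c b b b c b c:
  step 0: 0  (start)
  step 1: 1  (read c: 0→1)
  step 2: 3  (read b: 1→3)
  step 3: 1  (read b: 3→1)   ← first repeat (1 seen earlier)
  step 4: 3  (read b: 1→3)
  step 5: 0  (read c: 3→0)
  step 6: 4  (read b: 0→4)
  step 7: 1  (read c: 4→1)

The earliest repeat is at step j = 3: M is in 1, which it already visited at step i = 1.
Pumping length from the standard proof: p = 5 (the number of states). The repeated state found above gives |xy| = j ≤ 5 and |y| = j − i ≥ 1.

1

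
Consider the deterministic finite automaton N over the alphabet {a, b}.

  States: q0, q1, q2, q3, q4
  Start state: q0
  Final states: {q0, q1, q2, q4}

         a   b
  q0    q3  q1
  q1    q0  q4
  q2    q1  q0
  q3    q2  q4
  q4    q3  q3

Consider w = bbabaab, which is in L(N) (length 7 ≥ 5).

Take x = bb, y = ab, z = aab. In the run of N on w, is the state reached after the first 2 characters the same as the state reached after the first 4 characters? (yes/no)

yes

Run of N on the first 4 characters of w = b b a b:
  step 0: q0  (start)
  step 1: q1  (read b: q0→q1)
  step 2: q4  (read b: q1→q4)
  step 3: q3  (read a: q4→q3)
  step 4: q4  (read b: q3→q4)

After x (step 2): q4. After xy (step 4): q4.
They match, so y = ab drives N around a cycle from q4 back to itself; pumping y any number of times keeps N in q4 before reading z, and xyⁱz ∈ L(N) for every i ≥ 0.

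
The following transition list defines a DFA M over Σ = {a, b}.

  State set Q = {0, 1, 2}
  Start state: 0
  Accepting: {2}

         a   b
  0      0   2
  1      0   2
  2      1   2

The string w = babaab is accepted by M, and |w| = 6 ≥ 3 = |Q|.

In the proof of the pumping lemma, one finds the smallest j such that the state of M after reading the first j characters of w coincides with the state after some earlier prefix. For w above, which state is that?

State sequence: 0 -b-> 2 -a-> 1 -b-> 2 -a-> 1 -a-> 0 -b-> 2
First repeat at step 3: 2 was already visited.

The earliest repeat is at step j = 3: M is in 2, which it already visited at step i = 1.
Since M has 3 states, any run of length ≥ 3 visits 3+1 states, so by pigeonhole some state repeats within the first 3 steps — that repeat gives the pumpable loop.

2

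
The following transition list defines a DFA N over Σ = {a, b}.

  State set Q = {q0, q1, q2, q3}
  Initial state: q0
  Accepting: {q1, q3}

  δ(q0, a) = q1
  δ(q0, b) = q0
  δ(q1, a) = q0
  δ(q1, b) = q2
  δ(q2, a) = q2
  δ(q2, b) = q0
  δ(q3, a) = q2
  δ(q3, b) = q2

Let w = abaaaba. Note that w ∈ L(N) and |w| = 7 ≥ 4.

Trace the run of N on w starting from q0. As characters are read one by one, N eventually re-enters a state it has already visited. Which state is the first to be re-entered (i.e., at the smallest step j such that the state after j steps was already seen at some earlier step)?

Run of N on w = a b a a a b a:
  step 0: q0  (start)
  step 1: q1  (read a: q0→q1)
  step 2: q2  (read b: q1→q2)
  step 3: q2  (read a: q2→q2)   ← first repeat (q2 seen earlier)
  step 4: q2  (read a: q2→q2)
  step 5: q2  (read a: q2→q2)
  step 6: q0  (read b: q2→q0)
  step 7: q1  (read a: q0→q1)

The earliest repeat is at step j = 3: N is in q2, which it already visited at step i = 2.
The DFA has 4 states, so the proof of the pumping lemma guarantees a repeated state among the first 4+1 visited; the segment between the two visits is the pumpable y.

q2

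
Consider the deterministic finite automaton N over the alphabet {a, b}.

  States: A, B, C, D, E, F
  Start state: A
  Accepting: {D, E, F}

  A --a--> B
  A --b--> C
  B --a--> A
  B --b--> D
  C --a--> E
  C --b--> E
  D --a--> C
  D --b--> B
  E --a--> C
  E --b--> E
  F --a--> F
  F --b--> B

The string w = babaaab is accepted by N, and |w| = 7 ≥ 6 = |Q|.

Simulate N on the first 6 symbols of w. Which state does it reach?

C

State sequence: A -b-> C -a-> E -b-> E -a-> C -a-> E -a-> C

After reading 6 characters, N is in state C.
(This kind of state-tracing is the core of the pumping-lemma construction: with 6 states, pigeonhole forces a repeat within the first 6 steps.)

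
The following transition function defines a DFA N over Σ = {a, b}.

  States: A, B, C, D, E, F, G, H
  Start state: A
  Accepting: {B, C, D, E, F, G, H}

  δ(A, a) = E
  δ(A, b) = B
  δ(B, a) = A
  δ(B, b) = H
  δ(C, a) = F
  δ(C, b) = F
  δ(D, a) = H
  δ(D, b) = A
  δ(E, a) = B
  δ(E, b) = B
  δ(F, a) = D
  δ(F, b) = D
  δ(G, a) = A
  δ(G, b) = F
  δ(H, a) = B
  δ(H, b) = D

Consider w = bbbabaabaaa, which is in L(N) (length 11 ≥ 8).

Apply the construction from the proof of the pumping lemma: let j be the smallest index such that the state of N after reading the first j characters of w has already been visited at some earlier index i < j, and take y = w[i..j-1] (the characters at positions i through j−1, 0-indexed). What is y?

ba

State sequence: A -b-> B -b-> H -b-> D -a-> H -b-> D -a-> H -a-> B -b-> H -a-> B -a-> A -a-> E
First repeat at step 4: H was already visited.

So i = 2, j = 4, giving x = w[0:2] = bb, y = w[2:4] = ba, z = w[4:11] = baabaaa.
Check: |xy| = 4 ≤ 8 and |y| = 2 ≥ 1. Reading y takes N from H back to H, so every xyⁱz is accepted.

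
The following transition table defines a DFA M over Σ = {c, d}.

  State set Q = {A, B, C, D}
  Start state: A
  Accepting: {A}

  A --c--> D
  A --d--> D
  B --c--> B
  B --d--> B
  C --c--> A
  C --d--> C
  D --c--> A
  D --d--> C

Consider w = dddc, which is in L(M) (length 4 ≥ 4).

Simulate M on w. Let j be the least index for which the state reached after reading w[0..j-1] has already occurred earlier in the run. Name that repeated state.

C

State sequence: A -d-> D -d-> C -d-> C -c-> A
First repeat at step 3: C was already visited.

The earliest repeat is at step j = 3: M is in C, which it already visited at step i = 2.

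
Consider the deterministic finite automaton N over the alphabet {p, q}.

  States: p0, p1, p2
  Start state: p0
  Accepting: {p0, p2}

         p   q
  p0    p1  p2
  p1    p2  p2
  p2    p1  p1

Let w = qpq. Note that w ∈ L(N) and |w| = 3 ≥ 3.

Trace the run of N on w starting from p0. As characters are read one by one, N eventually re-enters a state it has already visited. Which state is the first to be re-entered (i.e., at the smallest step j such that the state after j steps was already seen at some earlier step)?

State sequence: p0 -q-> p2 -p-> p1 -q-> p2
First repeat at step 3: p2 was already visited.

The earliest repeat is at step j = 3: N is in p2, which it already visited at step i = 1.
With |Q| = 3, pigeonhole forces a state repeat no later than step 3; the substring read between the first and second visits to that state can be pumped.

p2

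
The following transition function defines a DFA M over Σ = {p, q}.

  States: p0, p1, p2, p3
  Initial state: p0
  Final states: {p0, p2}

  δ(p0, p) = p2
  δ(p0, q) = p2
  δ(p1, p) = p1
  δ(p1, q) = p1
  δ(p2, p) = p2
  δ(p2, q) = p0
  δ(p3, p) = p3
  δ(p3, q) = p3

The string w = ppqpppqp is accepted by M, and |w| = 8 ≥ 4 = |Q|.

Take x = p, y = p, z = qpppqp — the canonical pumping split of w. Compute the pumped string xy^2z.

pppqpppqp

xy^2z = p·p·p·qpppqp = pppqpppqp.
Reading y = p takes M from p2 back to p2, so after x·y·y the machine is still in p2, and z then leads to the accepting state p2. Hence pppqpppqp ∈ L(M).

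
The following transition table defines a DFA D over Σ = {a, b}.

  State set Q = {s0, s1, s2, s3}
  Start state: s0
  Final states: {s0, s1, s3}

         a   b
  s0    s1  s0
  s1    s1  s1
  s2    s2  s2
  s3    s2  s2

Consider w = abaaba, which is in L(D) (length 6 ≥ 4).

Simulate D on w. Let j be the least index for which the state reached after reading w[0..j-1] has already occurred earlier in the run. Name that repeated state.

State sequence: s0 -a-> s1 -b-> s1 -a-> s1 -a-> s1 -b-> s1 -a-> s1
First repeat at step 2: s1 was already visited.

The earliest repeat is at step j = 2: D is in s1, which it already visited at step i = 1.

s1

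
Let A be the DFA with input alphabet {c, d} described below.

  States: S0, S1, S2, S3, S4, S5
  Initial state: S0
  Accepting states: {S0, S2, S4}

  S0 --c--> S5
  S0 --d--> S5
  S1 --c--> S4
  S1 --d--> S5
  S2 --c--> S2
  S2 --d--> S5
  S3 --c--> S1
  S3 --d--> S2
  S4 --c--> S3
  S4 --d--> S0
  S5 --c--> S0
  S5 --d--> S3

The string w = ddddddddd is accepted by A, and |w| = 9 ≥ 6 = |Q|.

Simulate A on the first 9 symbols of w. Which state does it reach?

S2

Run of A on the first 9 characters of w = d d d d d d d d d:
  step 0: S0  (start)
  step 1: S5  (read d: S0→S5)
  step 2: S3  (read d: S5→S3)
  step 3: S2  (read d: S3→S2)
  step 4: S5  (read d: S2→S5)
  step 5: S3  (read d: S5→S3)
  step 6: S2  (read d: S3→S2)
  step 7: S5  (read d: S2→S5)
  step 8: S3  (read d: S5→S3)
  step 9: S2  (read d: S3→S2)

After reading 9 characters, A is in state S2.
(This kind of state-tracing is the core of the pumping-lemma construction: with 6 states, pigeonhole forces a repeat within the first 6 steps.)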